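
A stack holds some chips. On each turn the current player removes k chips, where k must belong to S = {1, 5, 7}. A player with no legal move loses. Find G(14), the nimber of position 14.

0

n :  0  1  2  3  4  5  6  7  8  9 10 11 12 13 14
G :  0  1  0  1  0  1  0  1  0  1  0  1  0  1  0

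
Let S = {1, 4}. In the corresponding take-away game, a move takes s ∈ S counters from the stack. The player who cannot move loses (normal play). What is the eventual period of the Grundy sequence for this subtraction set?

5

n :  0  1  2  3  4  5  6  7  8  9 10 11 12 13 14
G :  0  1  0  1  2  0  1  0  1  2  0  1  0  1  2
G(n+5) = G(n) holds for n = 0,…,3 (a full window of length max(S) = 4), so the sequence is purely periodic with period 5.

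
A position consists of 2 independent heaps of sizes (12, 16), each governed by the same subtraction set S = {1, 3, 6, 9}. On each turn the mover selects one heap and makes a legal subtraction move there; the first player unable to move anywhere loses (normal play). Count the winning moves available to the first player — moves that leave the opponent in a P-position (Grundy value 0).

0

All heaps use S = {1, 3, 6, 9}:
n :  0  1  2  3  4  5  6  7  8  9 10 11 12 13 14 15 16
G :  0  1  0  1  0  1  2  3  2  3  2  3  0  1  0  1  0
Heap A: G(12) = 0.
Heap B: G(16) = 0.
Combined Grundy value = 0 ⊕ 0 = 0.
A winning move leaves total XOR = 0, i.e. changes one component's Grundy value g to g ⊕ X where X is the current total.
Heap A: target g' = 0⊕0 = 0, but every legal move changes the Grundy value (mex property), so 0 moves.
Heap B: target g' = 0⊕0 = 0, but every legal move changes the Grundy value (mex property), so 0 moves.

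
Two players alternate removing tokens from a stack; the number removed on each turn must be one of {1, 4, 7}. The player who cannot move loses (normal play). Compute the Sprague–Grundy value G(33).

n :  0  1  2  3  4  5  6  7  8  9 10 11 12 13 14 15 16 17 18 19 20 21 22 23 24 25 26 27 28 29 30 31 32 33
G :  0  1  0  1  2  0  1  2  0  1  0  1  2  0  1  2  0  1  0  1  2  0  1  2  0  1  0  1  2  0  1  2  0  1

1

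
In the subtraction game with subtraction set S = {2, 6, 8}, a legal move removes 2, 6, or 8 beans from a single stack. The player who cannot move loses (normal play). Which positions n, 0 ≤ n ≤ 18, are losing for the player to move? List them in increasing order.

0, 1, 4, 5, 14, 15, 18

n :  0  1  2  3  4  5  6  7  8  9 10 11 12 13 14 15 16 17 18
G :  0  0  1  1  0  0  1  1  2  2  3  3  2  2  0  0  1  1  0
P-positions are exactly the n with G(n) = 0.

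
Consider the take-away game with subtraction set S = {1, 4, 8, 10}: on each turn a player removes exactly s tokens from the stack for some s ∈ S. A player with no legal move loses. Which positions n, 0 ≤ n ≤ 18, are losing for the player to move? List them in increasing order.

0, 2, 5, 7, 14, 16

G(0) = 0
G(1) = mex{0} = 1
G(2) = mex{1} = 0
G(3) = mex{0} = 1
G(4) = mex{1,0} = 2
G(5) = mex{2,1} = 0
G(6) = mex{0,0} = 1
G(7) = mex{1,1} = 0
G(8) = mex{0,2,0} = 1
G(9) = mex{1,0,1} = 2
G(10) = mex{2,1,0,0} = 3
G(11) = mex{3,0,1,1} = 2
G(12) = mex{2,1,2,0} = 3
G(13) = mex{3,2,0,1} = 4
G(14) = mex{4,3,1,2} = 0
G(15) = mex{0,2,0,0} = 1
G(16) = mex{1,3,1,1} = 0
G(17) = mex{0,4,2,0} = 1
G(18) = mex{1,0,3,1} = 2
P-positions are exactly the n with G(n) = 0.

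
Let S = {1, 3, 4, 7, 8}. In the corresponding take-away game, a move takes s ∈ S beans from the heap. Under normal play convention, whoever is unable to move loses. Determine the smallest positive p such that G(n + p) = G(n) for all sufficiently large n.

G(0) = 0
G(1) = mex{0} = 1
G(2) = mex{1} = 0
G(3) = mex{0,0} = 1
G(4) = mex{1,1,0} = 2
G(5) = mex{2,0,1} = 3
G(6) = mex{3,1,0} = 2
G(7) = mex{2,2,1,0} = 3
G(8) = mex{3,3,2,1,0} = 4
G(9) = mex{4,2,3,0,1} = 5
G(10) = mex{5,3,2,1,0} = 4
G(11) = mex{4,4,3,2,1} = 0
G(12) = mex{0,5,4,3,2} = 1
G(13) = mex{1,4,5,2,3} = 0
G(14) = mex{0,0,4,3,2} = 1
G(15) = mex{1,1,0,4,3} = 2
G(16) = mex{2,0,1,5,4} = 3
G(17) = mex{3,1,0,4,5} = 2
G(18) = mex{2,2,1,0,4} = 3
G(19) = mex{3,3,2,1,0} = 4
G(20) = mex{4,2,3,0,1} = 5
G(21) = mex{5,3,2,1,0} = 4
G(22) = mex{4,4,3,2,1} = 0
G(23) = mex{0,5,4,3,2} = 1
G(n+11) = G(n) holds for n = 0,…,7 (a full window of length max(S) = 8), so the sequence is purely periodic with period 11.

11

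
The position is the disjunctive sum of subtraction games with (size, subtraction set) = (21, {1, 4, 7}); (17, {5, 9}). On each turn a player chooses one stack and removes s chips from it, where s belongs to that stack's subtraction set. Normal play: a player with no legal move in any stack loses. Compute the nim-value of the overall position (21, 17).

Stack A, S = {1, 4, 7}:
G(0) = 0
G(1) = mex{0} = 1
G(2) = mex{1} = 0
G(3) = mex{0} = 1
G(4) = mex{1,0} = 2
G(5) = mex{2,1} = 0
G(6) = mex{0,0} = 1
G(7) = mex{1,1,0} = 2
G(8) = mex{2,2,1} = 0
G(9) = mex{0,0,0} = 1
G(10) = mex{1,1,1} = 0
G(11) = mex{0,2,2} = 1
G(12) = mex{1,0,0} = 2
G(13) = mex{2,1,1} = 0
G(14) = mex{0,0,2} = 1
G(15) = mex{1,1,0} = 2
G(16) = mex{2,2,1} = 0
G(17) = mex{0,0,0} = 1
G(18) = mex{1,1,1} = 0
G(19) = mex{0,2,2} = 1
G(20) = mex{1,0,0} = 2
G(21) = mex{2,1,1} = 0
G_A(21) = 0.
Stack B, S = {5, 9}:
n :  0  1  2  3  4  5  6  7  8  9 10 11 12 13 14 15 16 17
G :  0  0  0  0  0  1  1  1  1  1  2  2  2  2  0  0  0  0
G_B(17) = 0.
Combined Grundy value = 0 ⊕ 0 = 0.

0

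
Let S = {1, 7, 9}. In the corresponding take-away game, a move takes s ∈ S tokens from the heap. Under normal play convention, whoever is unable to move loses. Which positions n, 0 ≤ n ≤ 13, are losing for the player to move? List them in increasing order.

G(0) = 0
G(1) = mex{0} = 1
G(2) = mex{1} = 0
G(3) = mex{0} = 1
G(4) = mex{1} = 0
G(5) = mex{0} = 1
G(6) = mex{1} = 0
G(7) = mex{0,0} = 1
G(8) = mex{1,1} = 0
G(9) = mex{0,0,0} = 1
G(10) = mex{1,1,1} = 0
G(11) = mex{0,0,0} = 1
G(12) = mex{1,1,1} = 0
G(13) = mex{0,0,0} = 1
P-positions are exactly the n with G(n) = 0.

0, 2, 4, 6, 8, 10, 12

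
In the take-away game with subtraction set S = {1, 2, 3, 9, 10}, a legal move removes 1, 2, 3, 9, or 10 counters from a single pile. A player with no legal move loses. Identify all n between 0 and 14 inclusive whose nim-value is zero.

G(0) = 0
G(1) = mex{0} = 1
G(2) = mex{1,0} = 2
G(3) = mex{2,1,0} = 3
G(4) = mex{3,2,1} = 0
G(5) = mex{0,3,2} = 1
G(6) = mex{1,0,3} = 2
G(7) = mex{2,1,0} = 3
G(8) = mex{3,2,1} = 0
G(9) = mex{0,3,2,0} = 1
G(10) = mex{1,0,3,1,0} = 2
G(11) = mex{2,1,0,2,1} = 3
G(12) = mex{3,2,1,3,2} = 0
G(13) = mex{0,3,2,0,3} = 1
G(14) = mex{1,0,3,1,0} = 2
P-positions are exactly the n with G(n) = 0.

0, 4, 8, 12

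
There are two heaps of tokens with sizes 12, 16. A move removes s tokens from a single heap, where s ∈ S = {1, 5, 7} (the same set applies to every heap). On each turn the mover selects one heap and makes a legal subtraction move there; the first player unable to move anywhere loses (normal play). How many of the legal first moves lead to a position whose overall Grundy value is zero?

All heaps use S = {1, 5, 7}:
n :  0  1  2  3  4  5  6  7  8  9 10 11 12 13 14 15 16
G :  0  1  0  1  0  1  0  1  0  1  0  1  0  1  0  1  0
Heap A: G(12) = 0.
Heap B: G(16) = 0.
Combined Grundy value = 0 ⊕ 0 = 0.
A winning move leaves total XOR = 0, i.e. changes one component's Grundy value g to g ⊕ X where X is the current total.
Heap A: target g' = 0⊕0 = 0, but every legal move changes the Grundy value (mex property), so 0 moves.
Heap B: target g' = 0⊕0 = 0, but every legal move changes the Grundy value (mex property), so 0 moves.

0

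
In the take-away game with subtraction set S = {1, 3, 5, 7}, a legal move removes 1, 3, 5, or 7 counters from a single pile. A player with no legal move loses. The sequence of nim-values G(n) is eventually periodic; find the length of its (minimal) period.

G(0) = 0
G(1) = mex{0} = 1
G(2) = mex{1} = 0
G(3) = mex{0,0} = 1
G(4) = mex{1,1} = 0
G(5) = mex{0,0,0} = 1
G(6) = mex{1,1,1} = 0
G(7) = mex{0,0,0,0} = 1
G(8) = mex{1,1,1,1} = 0
G(9) = mex{0,0,0,0} = 1
G(10) = mex{1,1,1,1} = 0
G(11) = mex{0,0,0,0} = 1
G(12) = mex{1,1,1,1} = 0
G(13) = mex{0,0,0,0} = 1
G(14) = mex{1,1,1,1} = 0
G(n+2) = G(n) holds for n = 0,…,6 (a full window of length max(S) = 7), so the sequence is purely periodic with period 2.

2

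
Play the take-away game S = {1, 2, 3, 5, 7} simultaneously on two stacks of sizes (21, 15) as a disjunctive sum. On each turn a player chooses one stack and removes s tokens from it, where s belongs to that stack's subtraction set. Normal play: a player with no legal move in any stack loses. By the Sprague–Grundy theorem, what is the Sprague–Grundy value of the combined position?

2

All stacks use S = {1, 2, 3, 5, 7}:
G(0) = 0
G(1) = mex{0} = 1
G(2) = mex{1,0} = 2
G(3) = mex{2,1,0} = 3
G(4) = mex{3,2,1} = 0
G(5) = mex{0,3,2,0} = 1
G(6) = mex{1,0,3,1} = 2
G(7) = mex{2,1,0,2,0} = 3
G(8) = mex{3,2,1,3,1} = 0
G(9) = mex{0,3,2,0,2} = 1
G(10) = mex{1,0,3,1,3} = 2
G(11) = mex{2,1,0,2,0} = 3
G(12) = mex{3,2,1,3,1} = 0
G(13) = mex{0,3,2,0,2} = 1
G(14) = mex{1,0,3,1,3} = 2
G(15) = mex{2,1,0,2,0} = 3
G(16) = mex{3,2,1,3,1} = 0
G(17) = mex{0,3,2,0,2} = 1
G(18) = mex{1,0,3,1,3} = 2
G(19) = mex{2,1,0,2,0} = 3
G(20) = mex{3,2,1,3,1} = 0
G(21) = mex{0,3,2,0,2} = 1
Stack A: G(21) = 1.
Stack B: G(15) = 3.
Combined Grundy value = 1 ⊕ 3 = 2.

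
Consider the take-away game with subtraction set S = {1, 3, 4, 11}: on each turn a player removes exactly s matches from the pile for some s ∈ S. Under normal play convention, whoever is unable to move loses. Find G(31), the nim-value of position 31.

n :  0  1  2  3  4  5  6  7  8  9 10 11 12 13 14 15 16 17 18 19 20 21 22 23 24 25 26 27 28 29 30 31
G :  0  1  0  1  2  3  2  0  1  0  1  2  3  2  0  1  0  1  2  3  2  0  1  0  1  2  3  2  0  1  0  1

1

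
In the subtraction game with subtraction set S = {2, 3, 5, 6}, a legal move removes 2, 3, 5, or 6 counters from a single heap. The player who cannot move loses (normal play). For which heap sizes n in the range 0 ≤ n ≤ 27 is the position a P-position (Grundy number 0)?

n :  0  1  2  3  4  5  6  7  8  9 10 11 12 13 14 15 16 17 18 19 20 21 22 23 24 25 26 27
G :  0  0  1  1  2  2  3  3  0  0  1  1  2  2  3  3  0  0  1  1  2  2  3  3  0  0  1  1
P-positions are exactly the n with G(n) = 0.

0, 1, 8, 9, 16, 17, 24, 25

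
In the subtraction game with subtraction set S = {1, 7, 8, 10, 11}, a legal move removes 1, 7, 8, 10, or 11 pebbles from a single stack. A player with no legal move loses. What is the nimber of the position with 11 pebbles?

3

n :  0  1  2  3  4  5  6  7  8  9 10 11
G :  0  1  0  1  0  1  0  1  2  3  2  3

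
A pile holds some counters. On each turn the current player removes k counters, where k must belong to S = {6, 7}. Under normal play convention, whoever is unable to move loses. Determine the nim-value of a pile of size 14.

0

n :  0  1  2  3  4  5  6  7  8  9 10 11 12 13 14
G :  0  0  0  0  0  0  1  1  1  1  1  1  2  0  0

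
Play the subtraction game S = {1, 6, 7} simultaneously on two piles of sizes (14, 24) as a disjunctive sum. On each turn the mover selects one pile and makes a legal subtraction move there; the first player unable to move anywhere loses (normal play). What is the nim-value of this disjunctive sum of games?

All piles use S = {1, 6, 7}:
G(0) = 0
G(1) = mex{0} = 1
G(2) = mex{1} = 0
G(3) = mex{0} = 1
G(4) = mex{1} = 0
G(5) = mex{0} = 1
G(6) = mex{1,0} = 2
G(7) = mex{2,1,0} = 3
G(8) = mex{3,0,1} = 2
G(9) = mex{2,1,0} = 3
G(10) = mex{3,0,1} = 2
G(11) = mex{2,1,0} = 3
G(12) = mex{3,2,1} = 0
G(13) = mex{0,3,2} = 1
G(14) = mex{1,2,3} = 0
G(15) = mex{0,3,2} = 1
G(16) = mex{1,2,3} = 0
G(17) = mex{0,3,2} = 1
G(18) = mex{1,0,3} = 2
G(19) = mex{2,1,0} = 3
G(20) = mex{3,0,1} = 2
G(21) = mex{2,1,0} = 3
G(22) = mex{3,0,1} = 2
G(23) = mex{2,1,0} = 3
G(24) = mex{3,2,1} = 0
Pile A: G(14) = 0.
Pile B: G(24) = 0.
Combined Grundy value = 0 ⊕ 0 = 0.

0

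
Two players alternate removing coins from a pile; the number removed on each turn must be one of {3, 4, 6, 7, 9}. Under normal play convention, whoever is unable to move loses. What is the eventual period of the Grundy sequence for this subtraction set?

n :  0  1  2  3  4  5  6  7  8  9 10 11 12 13 14 15 16 17 18 19 20 21 22 23 24 25
G :  0  0  0  1  1  1  2  2  2  3  3  3  0  0  0  1  1  1  2  2  2  3  3  3  0  0
G(n+12) = G(n) holds for n = 0,…,8 (a full window of length max(S) = 9), so the sequence is purely periodic with period 12.

12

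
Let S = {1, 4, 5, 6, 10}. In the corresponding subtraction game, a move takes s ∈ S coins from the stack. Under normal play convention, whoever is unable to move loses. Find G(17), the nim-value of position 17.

G(0) = 0
G(1) = mex{0} = 1
G(2) = mex{1} = 0
G(3) = mex{0} = 1
G(4) = mex{1,0} = 2
G(5) = mex{2,1,0} = 3
G(6) = mex{3,0,1,0} = 2
G(7) = mex{2,1,0,1} = 3
G(8) = mex{3,2,1,0} = 4
G(9) = mex{4,3,2,1} = 0
G(10) = mex{0,2,3,2,0} = 1
G(11) = mex{1,3,2,3,1} = 0
G(12) = mex{0,4,3,2,0} = 1
G(13) = mex{1,0,4,3,1} = 2
G(14) = mex{2,1,0,4,2} = 3
G(15) = mex{3,0,1,0,3} = 2
G(16) = mex{2,1,0,1,2} = 3
G(17) = mex{3,2,1,0,3} = 4

4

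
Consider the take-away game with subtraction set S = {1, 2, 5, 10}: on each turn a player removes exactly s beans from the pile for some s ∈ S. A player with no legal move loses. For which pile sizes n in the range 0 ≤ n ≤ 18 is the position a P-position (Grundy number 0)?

0, 3, 6, 9, 12, 15, 18

n :  0  1  2  3  4  5  6  7  8  9 10 11 12 13 14 15 16 17 18
G :  0  1  2  0  1  2  0  1  2  0  1  2  0  1  2  0  1  2  0
P-positions are exactly the n with G(n) = 0.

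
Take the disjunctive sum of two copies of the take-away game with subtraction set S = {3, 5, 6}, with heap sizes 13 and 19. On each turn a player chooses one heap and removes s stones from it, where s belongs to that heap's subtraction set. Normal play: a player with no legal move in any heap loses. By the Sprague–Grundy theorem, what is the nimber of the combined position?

1

All heaps use S = {3, 5, 6}:
n :  0  1  2  3  4  5  6  7  8  9 10 11 12 13 14 15 16 17 18 19
G :  0  0  0  1  1  1  2  2  2  0  0  0  1  1  1  2  2  2  0  0
Heap A: G(13) = 1.
Heap B: G(19) = 0.
Combined Grundy value = 1 ⊕ 0 = 1.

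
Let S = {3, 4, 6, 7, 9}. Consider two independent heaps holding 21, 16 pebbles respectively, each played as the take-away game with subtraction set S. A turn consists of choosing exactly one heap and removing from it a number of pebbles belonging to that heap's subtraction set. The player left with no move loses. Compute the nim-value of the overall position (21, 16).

2

All heaps use S = {3, 4, 6, 7, 9}:
G(0) = 0
G(1) = mex{} = 0
G(2) = mex{} = 0
G(3) = mex{0} = 1
G(4) = mex{0,0} = 1
G(5) = mex{0,0} = 1
G(6) = mex{1,0,0} = 2
G(7) = mex{1,1,0,0} = 2
G(8) = mex{1,1,0,0} = 2
G(9) = mex{2,1,1,0,0} = 3
G(10) = mex{2,2,1,1,0} = 3
G(11) = mex{2,2,1,1,0} = 3
G(12) = mex{3,2,2,1,1} = 0
G(13) = mex{3,3,2,2,1} = 0
G(14) = mex{3,3,2,2,1} = 0
G(15) = mex{0,3,3,2,2} = 1
G(16) = mex{0,0,3,3,2} = 1
G(17) = mex{0,0,3,3,2} = 1
G(18) = mex{1,0,0,3,3} = 2
G(19) = mex{1,1,0,0,3} = 2
G(20) = mex{1,1,0,0,3} = 2
G(21) = mex{2,1,1,0,0} = 3
Heap A: G(21) = 3.
Heap B: G(16) = 1.
Combined Grundy value = 3 ⊕ 1 = 2.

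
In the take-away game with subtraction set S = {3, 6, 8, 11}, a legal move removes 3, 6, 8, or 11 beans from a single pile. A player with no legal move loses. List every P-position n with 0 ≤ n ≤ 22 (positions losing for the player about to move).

0, 1, 2, 14, 15, 16

n :  0  1  2  3  4  5  6  7  8  9 10 11 12 13 14 15 16 17 18 19 20 21 22
G :  0  0  0  1  1  1  2  2  2  3  3  3  4  4  0  0  0  1  1  1  2  2  2
P-positions are exactly the n with G(n) = 0.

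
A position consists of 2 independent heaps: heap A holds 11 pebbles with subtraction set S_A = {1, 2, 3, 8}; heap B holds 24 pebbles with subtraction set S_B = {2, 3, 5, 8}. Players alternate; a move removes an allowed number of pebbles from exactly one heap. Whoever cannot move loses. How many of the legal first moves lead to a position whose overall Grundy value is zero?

2

Heap A, S = {1, 2, 3, 8}:
G(0) = 0
G(1) = mex{0} = 1
G(2) = mex{1,0} = 2
G(3) = mex{2,1,0} = 3
G(4) = mex{3,2,1} = 0
G(5) = mex{0,3,2} = 1
G(6) = mex{1,0,3} = 2
G(7) = mex{2,1,0} = 3
G(8) = mex{3,2,1,0} = 4
G(9) = mex{4,3,2,1} = 0
G(10) = mex{0,4,3,2} = 1
G(11) = mex{1,0,4,3} = 2
G_A(11) = 2.
Heap B, S = {2, 3, 5, 8}:
n :  0  1  2  3  4  5  6  7  8  9 10 11 12 13 14 15 16 17 18 19 20 21 22 23 24
G :  0  0  1  1  2  2  3  0  4  1  3  0  4  1  2  2  3  0  0  1  1  2  3  3  0
G_B(24) = 0.
Combined Grundy value = 2 ⊕ 0 = 2.
A winning move leaves total XOR = 0, i.e. changes one component's Grundy value g to g ⊕ X where X is the current total.
Heap A: need g' = 2⊕2 = 0. Options: 11−1→G=1, 11−2→G=0, 11−3→G=4, 11−8→G=3. Hits: 1.
Heap B: need g' = 0⊕2 = 2. Options: 24−2→G=3, 24−3→G=2, 24−5→G=1, 24−8→G=3. Hits: 1.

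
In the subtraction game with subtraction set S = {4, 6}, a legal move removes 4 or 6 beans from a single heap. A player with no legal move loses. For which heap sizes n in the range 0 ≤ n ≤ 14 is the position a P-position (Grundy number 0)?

0, 1, 2, 3, 10, 11, 12, 13

G(0) = 0
G(1) = mex{} = 0
G(2) = mex{} = 0
G(3) = mex{} = 0
G(4) = mex{0} = 1
G(5) = mex{0} = 1
G(6) = mex{0,0} = 1
G(7) = mex{0,0} = 1
G(8) = mex{1,0} = 2
G(9) = mex{1,0} = 2
G(10) = mex{1,1} = 0
G(11) = mex{1,1} = 0
G(12) = mex{2,1} = 0
G(13) = mex{2,1} = 0
G(14) = mex{0,2} = 1
P-positions are exactly the n with G(n) = 0.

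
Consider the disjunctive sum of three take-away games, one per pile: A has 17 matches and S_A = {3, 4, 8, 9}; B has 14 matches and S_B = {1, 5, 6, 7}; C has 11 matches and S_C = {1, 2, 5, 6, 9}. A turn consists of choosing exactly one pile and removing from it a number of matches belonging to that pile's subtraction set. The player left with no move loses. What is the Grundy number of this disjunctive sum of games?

0

Pile A, S = {3, 4, 8, 9}:
G(0) = 0
G(1) = mex{} = 0
G(2) = mex{} = 0
G(3) = mex{0} = 1
G(4) = mex{0,0} = 1
G(5) = mex{0,0} = 1
G(6) = mex{1,0} = 2
G(7) = mex{1,1} = 0
G(8) = mex{1,1,0} = 2
G(9) = mex{2,1,0,0} = 3
G(10) = mex{0,2,0,0} = 1
G(11) = mex{2,0,1,0} = 3
G(12) = mex{3,2,1,1} = 0
G(13) = mex{1,3,1,1} = 0
G(14) = mex{3,1,2,1} = 0
G(15) = mex{0,3,0,2} = 1
G(16) = mex{0,0,2,0} = 1
G(17) = mex{0,0,3,2} = 1
G_A(17) = 1.
Pile B, S = {1, 5, 6, 7}:
n :  0  1  2  3  4  5  6  7  8  9 10 11 12 13 14
G :  0  1  0  1  0  1  2  3  2  3  2  3  0  1  0
G_B(14) = 0.
Pile C, S = {1, 2, 5, 6, 9}:
G(0) = 0
G(1) = mex{0} = 1
G(2) = mex{1,0} = 2
G(3) = mex{2,1} = 0
G(4) = mex{0,2} = 1
G(5) = mex{1,0,0} = 2
G(6) = mex{2,1,1,0} = 3
G(7) = mex{3,2,2,1} = 0
G(8) = mex{0,3,0,2} = 1
G(9) = mex{1,0,1,0,0} = 2
G(10) = mex{2,1,2,1,1} = 0
G(11) = mex{0,2,3,2,2} = 1
G_C(11) = 1.
Combined Grundy value = 1 ⊕ 0 ⊕ 1 = 0.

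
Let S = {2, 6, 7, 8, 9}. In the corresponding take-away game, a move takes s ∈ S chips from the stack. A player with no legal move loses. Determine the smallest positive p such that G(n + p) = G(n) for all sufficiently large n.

G(0) = 0
G(1) = mex{} = 0
G(2) = mex{0} = 1
G(3) = mex{0} = 1
G(4) = mex{1} = 0
G(5) = mex{1} = 0
G(6) = mex{0,0} = 1
G(7) = mex{0,0,0} = 1
G(8) = mex{1,1,0,0} = 2
G(9) = mex{1,1,1,0,0} = 2
G(10) = mex{2,0,1,1,0} = 3
G(11) = mex{2,0,0,1,1} = 3
G(12) = mex{3,1,0,0,1} = 2
G(13) = mex{3,1,1,0,0} = 2
G(14) = mex{2,2,1,1,0} = 3
G(15) = mex{2,2,2,1,1} = 0
G(16) = mex{3,3,2,2,1} = 0
G(17) = mex{0,3,3,2,2} = 1
G(18) = mex{0,2,3,3,2} = 1
G(19) = mex{1,2,2,3,3} = 0
G(20) = mex{1,3,2,2,3} = 0
G(21) = mex{0,0,3,2,2} = 1
G(22) = mex{0,0,0,3,2} = 1
G(23) = mex{1,1,0,0,3} = 2
G(24) = mex{1,1,1,0,0} = 2
G(25) = mex{2,0,1,1,0} = 3
G(26) = mex{2,0,0,1,1} = 3
G(27) = mex{3,1,0,0,1} = 2
G(28) = mex{3,1,1,0,0} = 2
G(29) = mex{2,2,1,1,0} = 3
G(30) = mex{2,2,2,1,1} = 0
G(31) = mex{3,3,2,2,1} = 0
G(n+15) = G(n) holds for n = 0,…,8 (a full window of length max(S) = 9), so the sequence is purely periodic with period 15.

15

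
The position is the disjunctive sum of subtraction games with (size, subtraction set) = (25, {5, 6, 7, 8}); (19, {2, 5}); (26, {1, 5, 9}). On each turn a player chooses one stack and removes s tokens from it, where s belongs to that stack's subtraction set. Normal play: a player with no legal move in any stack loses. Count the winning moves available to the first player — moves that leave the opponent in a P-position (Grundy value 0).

Stack A, S = {5, 6, 7, 8}:
n :  0  1  2  3  4  5  6  7  8  9 10 11 12 13 14 15 16 17 18 19 20 21 22 23 24 25
G :  0  0  0  0  0  1  1  1  1  1  2  2  2  0  0  0  0  0  1  1  1  1  1  2  2  2
G_A(25) = 2.
Stack B, S = {2, 5}:
G(0) = 0
G(1) = mex{} = 0
G(2) = mex{0} = 1
G(3) = mex{0} = 1
G(4) = mex{1} = 0
G(5) = mex{1,0} = 2
G(6) = mex{0,0} = 1
G(7) = mex{2,1} = 0
G(8) = mex{1,1} = 0
G(9) = mex{0,0} = 1
G(10) = mex{0,2} = 1
G(11) = mex{1,1} = 0
G(12) = mex{1,0} = 2
G(13) = mex{0,0} = 1
G(14) = mex{2,1} = 0
G(15) = mex{1,1} = 0
G(16) = mex{0,0} = 1
G(17) = mex{0,2} = 1
G(18) = mex{1,1} = 0
G(19) = mex{1,0} = 2
G_B(19) = 2.
Stack C, S = {1, 5, 9}:
n :  0  1  2  3  4  5  6  7  8  9 10 11 12 13 14 15 16 17 18 19 20 21 22 23 24 25 26
G :  0  1  0  1  0  1  0  1  0  1  0  1  0  1  0  1  0  1  0  1  0  1  0  1  0  1  0
G_C(26) = 0.
Combined Grundy value = 2 ⊕ 2 ⊕ 0 = 0.
A winning move leaves total XOR = 0, i.e. changes one component's Grundy value g to g ⊕ X where X is the current total.
Stack A: target g' = 2⊕0 = 2, but every legal move changes the Grundy value (mex property), so 0 moves.
Stack B: target g' = 2⊕0 = 2, but every legal move changes the Grundy value (mex property), so 0 moves.
Stack C: target g' = 0⊕0 = 0, but every legal move changes the Grundy value (mex property), so 0 moves.

0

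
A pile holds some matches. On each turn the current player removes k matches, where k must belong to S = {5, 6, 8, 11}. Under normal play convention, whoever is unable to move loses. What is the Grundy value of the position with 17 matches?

0

n :  0  1  2  3  4  5  6  7  8  9 10 11 12 13 14 15 16 17
G :  0  0  0  0  0  1  1  1  1  1  2  2  2  2  2  3  0  0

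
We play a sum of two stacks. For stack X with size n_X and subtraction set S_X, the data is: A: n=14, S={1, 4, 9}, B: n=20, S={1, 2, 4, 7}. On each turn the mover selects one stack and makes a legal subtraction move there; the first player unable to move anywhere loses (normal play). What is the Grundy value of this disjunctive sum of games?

0

Stack A, S = {1, 4, 9}:
G(0) = 0
G(1) = mex{0} = 1
G(2) = mex{1} = 0
G(3) = mex{0} = 1
G(4) = mex{1,0} = 2
G(5) = mex{2,1} = 0
G(6) = mex{0,0} = 1
G(7) = mex{1,1} = 0
G(8) = mex{0,2} = 1
G(9) = mex{1,0,0} = 2
G(10) = mex{2,1,1} = 0
G(11) = mex{0,0,0} = 1
G(12) = mex{1,1,1} = 0
G(13) = mex{0,2,2} = 1
G(14) = mex{1,0,0} = 2
G_A(14) = 2.
Stack B, S = {1, 2, 4, 7}:
G(0) = 0
G(1) = mex{0} = 1
G(2) = mex{1,0} = 2
G(3) = mex{2,1} = 0
G(4) = mex{0,2,0} = 1
G(5) = mex{1,0,1} = 2
G(6) = mex{2,1,2} = 0
G(7) = mex{0,2,0,0} = 1
G(8) = mex{1,0,1,1} = 2
G(9) = mex{2,1,2,2} = 0
G(10) = mex{0,2,0,0} = 1
G(11) = mex{1,0,1,1} = 2
G(12) = mex{2,1,2,2} = 0
G(13) = mex{0,2,0,0} = 1
G(14) = mex{1,0,1,1} = 2
G(15) = mex{2,1,2,2} = 0
G(16) = mex{0,2,0,0} = 1
G(17) = mex{1,0,1,1} = 2
G(18) = mex{2,1,2,2} = 0
G(19) = mex{0,2,0,0} = 1
G(20) = mex{1,0,1,1} = 2
G_B(20) = 2.
Combined Grundy value = 2 ⊕ 2 = 0.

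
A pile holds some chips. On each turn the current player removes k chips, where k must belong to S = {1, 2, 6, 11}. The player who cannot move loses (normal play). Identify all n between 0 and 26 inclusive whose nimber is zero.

0, 3, 7, 10, 15, 19, 22

n :  0  1  2  3  4  5  6  7  8  9 10 11 12 13 14 15 16 17 18 19 20 21 22 23 24 25 26
G :  0  1  2  0  1  2  3  0  1  2  0  1  2  3  4  0  1  2  3  0  1  2  0  1  2  3  4
P-positions are exactly the n with G(n) = 0.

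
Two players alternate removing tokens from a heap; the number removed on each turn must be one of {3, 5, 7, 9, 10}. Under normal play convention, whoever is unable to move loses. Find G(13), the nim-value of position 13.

0

G(0) = 0
G(1) = mex{} = 0
G(2) = mex{} = 0
G(3) = mex{0} = 1
G(4) = mex{0} = 1
G(5) = mex{0,0} = 1
G(6) = mex{1,0} = 2
G(7) = mex{1,0,0} = 2
G(8) = mex{1,1,0} = 2
G(9) = mex{2,1,0,0} = 3
G(10) = mex{2,1,1,0,0} = 3
G(11) = mex{2,2,1,0,0} = 3
G(12) = mex{3,2,1,1,0} = 4
G(13) = mex{3,2,2,1,1} = 0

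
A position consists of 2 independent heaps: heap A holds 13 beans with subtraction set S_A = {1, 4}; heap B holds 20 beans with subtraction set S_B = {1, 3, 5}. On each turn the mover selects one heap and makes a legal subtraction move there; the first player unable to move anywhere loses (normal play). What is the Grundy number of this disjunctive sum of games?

Heap A, S = {1, 4}:
G(0) = 0
G(1) = mex{0} = 1
G(2) = mex{1} = 0
G(3) = mex{0} = 1
G(4) = mex{1,0} = 2
G(5) = mex{2,1} = 0
G(6) = mex{0,0} = 1
G(7) = mex{1,1} = 0
G(8) = mex{0,2} = 1
G(9) = mex{1,0} = 2
G(10) = mex{2,1} = 0
G(11) = mex{0,0} = 1
G(12) = mex{1,1} = 0
G(13) = mex{0,2} = 1
G_A(13) = 1.
Heap B, S = {1, 3, 5}:
n :  0  1  2  3  4  5  6  7  8  9 10 11 12 13 14 15 16 17 18 19 20
G :  0  1  0  1  0  1  0  1  0  1  0  1  0  1  0  1  0  1  0  1  0
G_B(20) = 0.
Combined Grundy value = 1 ⊕ 0 = 1.

1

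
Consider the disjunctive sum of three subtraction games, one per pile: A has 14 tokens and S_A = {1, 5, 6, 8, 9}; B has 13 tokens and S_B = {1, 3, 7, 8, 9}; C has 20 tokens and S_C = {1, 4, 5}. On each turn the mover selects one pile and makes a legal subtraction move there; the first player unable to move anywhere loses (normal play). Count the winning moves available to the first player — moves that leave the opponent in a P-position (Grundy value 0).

Pile A, S = {1, 5, 6, 8, 9}:
G(0) = 0
G(1) = mex{0} = 1
G(2) = mex{1} = 0
G(3) = mex{0} = 1
G(4) = mex{1} = 0
G(5) = mex{0,0} = 1
G(6) = mex{1,1,0} = 2
G(7) = mex{2,0,1} = 3
G(8) = mex{3,1,0,0} = 2
G(9) = mex{2,0,1,1,0} = 3
G(10) = mex{3,1,0,0,1} = 2
G(11) = mex{2,2,1,1,0} = 3
G(12) = mex{3,3,2,0,1} = 4
G(13) = mex{4,2,3,1,0} = 5
G(14) = mex{5,3,2,2,1} = 0
G_A(14) = 0.
Pile B, S = {1, 3, 7, 8, 9}:
n :  0  1  2  3  4  5  6  7  8  9 10 11 12 13
G :  0  1  0  1  0  1  0  1  2  3  2  3  2  3
G_B(13) = 3.
Pile C, S = {1, 4, 5}:
n :  0  1  2  3  4  5  6  7  8  9 10 11 12 13 14 15 16 17 18 19 20
G :  0  1  0  1  2  3  2  3  0  1  0  1  2  3  2  3  0  1  0  1  2
G_C(20) = 2.
Combined Grundy value = 0 ⊕ 3 ⊕ 2 = 1.
A winning move leaves total XOR = 0, i.e. changes one component's Grundy value g to g ⊕ X where X is the current total.
Pile A: need g' = 0⊕1 = 1. Options: 14−1→G=5, 14−5→G=3, 14−6→G=2, 14−8→G=2, 14−9→G=1. Hits: 1.
Pile B: need g' = 3⊕1 = 2. Options: 13−1→G=2, 13−3→G=2, 13−7→G=0, 13−8→G=1, 13−9→G=0. Hits: 2.
Pile C: need g' = 2⊕1 = 3. Options: 20−1→G=1, 20−4→G=0, 20−5→G=3. Hits: 1.

4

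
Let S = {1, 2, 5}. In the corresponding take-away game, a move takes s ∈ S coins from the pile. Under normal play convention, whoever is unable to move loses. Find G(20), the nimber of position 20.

n :  0  1  2  3  4  5  6  7  8  9 10 11 12 13 14 15 16 17 18 19 20
G :  0  1  2  0  1  2  0  1  2  0  1  2  0  1  2  0  1  2  0  1  2

2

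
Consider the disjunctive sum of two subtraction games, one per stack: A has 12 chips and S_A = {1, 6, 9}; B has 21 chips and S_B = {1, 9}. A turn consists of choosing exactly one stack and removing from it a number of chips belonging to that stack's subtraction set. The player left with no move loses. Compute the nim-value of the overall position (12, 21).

1

Stack A, S = {1, 6, 9}:
G(0) = 0
G(1) = mex{0} = 1
G(2) = mex{1} = 0
G(3) = mex{0} = 1
G(4) = mex{1} = 0
G(5) = mex{0} = 1
G(6) = mex{1,0} = 2
G(7) = mex{2,1} = 0
G(8) = mex{0,0} = 1
G(9) = mex{1,1,0} = 2
G(10) = mex{2,0,1} = 3
G(11) = mex{3,1,0} = 2
G(12) = mex{2,2,1} = 0
G_A(12) = 0.
Stack B, S = {1, 9}:
n :  0  1  2  3  4  5  6  7  8  9 10 11 12 13 14 15 16 17 18 19 20 21
G :  0  1  0  1  0  1  0  1  0  1  0  1  0  1  0  1  0  1  0  1  0  1
G_B(21) = 1.
Combined Grundy value = 0 ⊕ 1 = 1.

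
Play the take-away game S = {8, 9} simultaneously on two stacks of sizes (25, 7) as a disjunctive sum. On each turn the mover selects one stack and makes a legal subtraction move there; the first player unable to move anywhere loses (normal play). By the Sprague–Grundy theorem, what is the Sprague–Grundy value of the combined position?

All stacks use S = {8, 9}:
n :  0  1  2  3  4  5  6  7  8  9 10 11 12 13 14 15 16 17 18 19 20 21 22 23 24 25
G :  0  0  0  0  0  0  0  0  1  1  1  1  1  1  1  1  2  0  0  0  0  0  0  0  0  1
Stack A: G(25) = 1.
Stack B: G(7) = 0.
Combined Grundy value = 1 ⊕ 0 = 1.

1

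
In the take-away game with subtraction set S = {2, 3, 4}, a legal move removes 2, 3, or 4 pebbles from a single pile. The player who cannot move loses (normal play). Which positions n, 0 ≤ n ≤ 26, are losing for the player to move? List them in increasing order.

n :  0  1  2  3  4  5  6  7  8  9 10 11 12 13 14 15 16 17 18 19 20 21 22 23 24 25 26
G :  0  0  1  1  2  2  0  0  1  1  2  2  0  0  1  1  2  2  0  0  1  1  2  2  0  0  1
P-positions are exactly the n with G(n) = 0.

0, 1, 6, 7, 12, 13, 18, 19, 24, 25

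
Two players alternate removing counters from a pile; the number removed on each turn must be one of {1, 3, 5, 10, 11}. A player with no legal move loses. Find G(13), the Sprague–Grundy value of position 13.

G(0) = 0
G(1) = mex{0} = 1
G(2) = mex{1} = 0
G(3) = mex{0,0} = 1
G(4) = mex{1,1} = 0
G(5) = mex{0,0,0} = 1
G(6) = mex{1,1,1} = 0
G(7) = mex{0,0,0} = 1
G(8) = mex{1,1,1} = 0
G(9) = mex{0,0,0} = 1
G(10) = mex{1,1,1,0} = 2
G(11) = mex{2,0,0,1,0} = 3
G(12) = mex{3,1,1,0,1} = 2
G(13) = mex{2,2,0,1,0} = 3

3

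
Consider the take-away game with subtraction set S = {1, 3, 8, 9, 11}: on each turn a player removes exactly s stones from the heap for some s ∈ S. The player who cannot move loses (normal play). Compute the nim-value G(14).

G(0) = 0
G(1) = mex{0} = 1
G(2) = mex{1} = 0
G(3) = mex{0,0} = 1
G(4) = mex{1,1} = 0
G(5) = mex{0,0} = 1
G(6) = mex{1,1} = 0
G(7) = mex{0,0} = 1
G(8) = mex{1,1,0} = 2
G(9) = mex{2,0,1,0} = 3
G(10) = mex{3,1,0,1} = 2
G(11) = mex{2,2,1,0,0} = 3
G(12) = mex{3,3,0,1,1} = 2
G(13) = mex{2,2,1,0,0} = 3
G(14) = mex{3,3,0,1,1} = 2

2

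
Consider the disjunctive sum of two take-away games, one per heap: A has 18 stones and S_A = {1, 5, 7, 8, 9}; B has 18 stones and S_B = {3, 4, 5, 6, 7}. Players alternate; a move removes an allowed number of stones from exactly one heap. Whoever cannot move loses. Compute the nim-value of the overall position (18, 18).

2

Heap A, S = {1, 5, 7, 8, 9}:
n :  0  1  2  3  4  5  6  7  8  9 10 11 12 13 14 15 16 17 18
G :  0  1  0  1  0  1  0  1  2  3  2  3  2  3  2  3  0  1  0
G_A(18) = 0.
Heap B, S = {3, 4, 5, 6, 7}:
n :  0  1  2  3  4  5  6  7  8  9 10 11 12 13 14 15 16 17 18
G :  0  0  0  1  1  1  2  2  2  3  0  0  0  1  1  1  2  2  2
G_B(18) = 2.
Combined Grundy value = 0 ⊕ 2 = 2.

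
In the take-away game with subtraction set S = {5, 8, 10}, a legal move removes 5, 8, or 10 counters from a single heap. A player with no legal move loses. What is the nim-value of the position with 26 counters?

G(0) = 0
G(1) = mex{} = 0
G(2) = mex{} = 0
G(3) = mex{} = 0
G(4) = mex{} = 0
G(5) = mex{0} = 1
G(6) = mex{0} = 1
G(7) = mex{0} = 1
G(8) = mex{0,0} = 1
G(9) = mex{0,0} = 1
G(10) = mex{1,0,0} = 2
G(11) = mex{1,0,0} = 2
G(12) = mex{1,0,0} = 2
G(13) = mex{1,1,0} = 2
G(14) = mex{1,1,0} = 2
G(15) = mex{2,1,1} = 0
G(16) = mex{2,1,1} = 0
G(17) = mex{2,1,1} = 0
G(18) = mex{2,2,1} = 0
G(19) = mex{2,2,1} = 0
G(20) = mex{0,2,2} = 1
G(21) = mex{0,2,2} = 1
G(22) = mex{0,2,2} = 1
G(23) = mex{0,0,2} = 1
G(24) = mex{0,0,2} = 1
G(25) = mex{1,0,0} = 2
G(26) = mex{1,0,0} = 2

2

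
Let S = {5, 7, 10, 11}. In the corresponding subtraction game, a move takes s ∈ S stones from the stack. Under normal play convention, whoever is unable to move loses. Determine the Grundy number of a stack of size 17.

0

n :  0  1  2  3  4  5  6  7  8  9 10 11 12 13 14 15 16 17
G :  0  0  0  0  0  1  1  1  1  1  2  2  2  2  2  3  0  0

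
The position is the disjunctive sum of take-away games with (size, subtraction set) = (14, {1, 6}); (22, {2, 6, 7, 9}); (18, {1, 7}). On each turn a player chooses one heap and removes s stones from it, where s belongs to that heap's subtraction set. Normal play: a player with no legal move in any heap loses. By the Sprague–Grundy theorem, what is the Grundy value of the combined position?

1

Heap A, S = {1, 6}:
n :  0  1  2  3  4  5  6  7  8  9 10 11 12 13 14
G :  0  1  0  1  0  1  2  0  1  0  1  0  1  2  0
G_A(14) = 0.
Heap B, S = {2, 6, 7, 9}:
n :  0  1  2  3  4  5  6  7  8  9 10 11 12 13 14 15 16 17 18 19 20 21 22
G :  0  0  1  1  0  0  1  1  2  2  3  3  2  2  3  0  0  1  1  0  0  1  1
G_B(22) = 1.
Heap C, S = {1, 7}:
G(0) = 0
G(1) = mex{0} = 1
G(2) = mex{1} = 0
G(3) = mex{0} = 1
G(4) = mex{1} = 0
G(5) = mex{0} = 1
G(6) = mex{1} = 0
G(7) = mex{0,0} = 1
G(8) = mex{1,1} = 0
G(9) = mex{0,0} = 1
G(10) = mex{1,1} = 0
G(11) = mex{0,0} = 1
G(12) = mex{1,1} = 0
G(13) = mex{0,0} = 1
G(14) = mex{1,1} = 0
G(15) = mex{0,0} = 1
G(16) = mex{1,1} = 0
G(17) = mex{0,0} = 1
G(18) = mex{1,1} = 0
G_C(18) = 0.
Combined Grundy value = 0 ⊕ 1 ⊕ 0 = 1.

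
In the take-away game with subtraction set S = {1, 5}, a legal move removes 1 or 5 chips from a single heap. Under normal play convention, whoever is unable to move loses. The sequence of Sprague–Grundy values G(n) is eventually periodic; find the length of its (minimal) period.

G(0) = 0
G(1) = mex{0} = 1
G(2) = mex{1} = 0
G(3) = mex{0} = 1
G(4) = mex{1} = 0
G(5) = mex{0,0} = 1
G(6) = mex{1,1} = 0
G(7) = mex{0,0} = 1
G(8) = mex{1,1} = 0
G(9) = mex{0,0} = 1
G(10) = mex{1,1} = 0
G(11) = mex{0,0} = 1
G(12) = mex{1,1} = 0
G(13) = mex{0,0} = 1
G(14) = mex{1,1} = 0
G(n+2) = G(n) holds for n = 0,…,4 (a full window of length max(S) = 5), so the sequence is purely periodic with period 2.

2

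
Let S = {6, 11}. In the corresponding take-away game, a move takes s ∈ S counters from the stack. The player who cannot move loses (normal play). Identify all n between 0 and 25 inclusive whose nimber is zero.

G(0) = 0
G(1) = mex{} = 0
G(2) = mex{} = 0
G(3) = mex{} = 0
G(4) = mex{} = 0
G(5) = mex{} = 0
G(6) = mex{0} = 1
G(7) = mex{0} = 1
G(8) = mex{0} = 1
G(9) = mex{0} = 1
G(10) = mex{0} = 1
G(11) = mex{0,0} = 1
G(12) = mex{1,0} = 2
G(13) = mex{1,0} = 2
G(14) = mex{1,0} = 2
G(15) = mex{1,0} = 2
G(16) = mex{1,0} = 2
G(17) = mex{1,1} = 0
G(18) = mex{2,1} = 0
G(19) = mex{2,1} = 0
G(20) = mex{2,1} = 0
G(21) = mex{2,1} = 0
G(22) = mex{2,1} = 0
G(23) = mex{0,2} = 1
G(24) = mex{0,2} = 1
G(25) = mex{0,2} = 1
P-positions are exactly the n with G(n) = 0.

0, 1, 2, 3, 4, 5, 17, 18, 19, 20, 21, 22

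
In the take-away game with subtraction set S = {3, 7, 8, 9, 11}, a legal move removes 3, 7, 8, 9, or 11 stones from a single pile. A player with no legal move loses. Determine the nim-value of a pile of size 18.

0

G(0) = 0
G(1) = mex{} = 0
G(2) = mex{} = 0
G(3) = mex{0} = 1
G(4) = mex{0} = 1
G(5) = mex{0} = 1
G(6) = mex{1} = 0
G(7) = mex{1,0} = 2
G(8) = mex{1,0,0} = 2
G(9) = mex{0,0,0,0} = 1
G(10) = mex{2,1,0,0} = 3
G(11) = mex{2,1,1,0,0} = 3
G(12) = mex{1,1,1,1,0} = 2
G(13) = mex{3,0,1,1,0} = 2
G(14) = mex{3,2,0,1,1} = 4
G(15) = mex{2,2,2,0,1} = 3
G(16) = mex{2,1,2,2,1} = 0
G(17) = mex{4,3,1,2,0} = 5
G(18) = mex{3,3,3,1,2} = 0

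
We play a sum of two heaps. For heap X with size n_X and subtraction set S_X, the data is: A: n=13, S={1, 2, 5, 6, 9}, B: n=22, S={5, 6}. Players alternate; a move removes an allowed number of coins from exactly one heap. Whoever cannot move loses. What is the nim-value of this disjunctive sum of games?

Heap A, S = {1, 2, 5, 6, 9}:
G(0) = 0
G(1) = mex{0} = 1
G(2) = mex{1,0} = 2
G(3) = mex{2,1} = 0
G(4) = mex{0,2} = 1
G(5) = mex{1,0,0} = 2
G(6) = mex{2,1,1,0} = 3
G(7) = mex{3,2,2,1} = 0
G(8) = mex{0,3,0,2} = 1
G(9) = mex{1,0,1,0,0} = 2
G(10) = mex{2,1,2,1,1} = 0
G(11) = mex{0,2,3,2,2} = 1
G(12) = mex{1,0,0,3,0} = 2
G(13) = mex{2,1,1,0,1} = 3
G_A(13) = 3.
Heap B, S = {5, 6}:
n :  0  1  2  3  4  5  6  7  8  9 10 11 12 13 14 15 16 17 18 19 20 21 22
G :  0  0  0  0  0  1  1  1  1  1  2  0  0  0  0  0  1  1  1  1  1  2  0
G_B(22) = 0.
Combined Grundy value = 3 ⊕ 0 = 3.

3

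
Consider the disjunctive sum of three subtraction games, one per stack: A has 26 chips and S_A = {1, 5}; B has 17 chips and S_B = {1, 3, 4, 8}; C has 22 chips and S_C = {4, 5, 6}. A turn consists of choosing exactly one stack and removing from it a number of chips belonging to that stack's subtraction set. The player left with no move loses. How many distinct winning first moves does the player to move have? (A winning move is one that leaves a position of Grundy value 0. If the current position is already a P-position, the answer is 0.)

Stack A, S = {1, 5}:
G(0) = 0
G(1) = mex{0} = 1
G(2) = mex{1} = 0
G(3) = mex{0} = 1
G(4) = mex{1} = 0
G(5) = mex{0,0} = 1
G(6) = mex{1,1} = 0
G(7) = mex{0,0} = 1
G(8) = mex{1,1} = 0
G(9) = mex{0,0} = 1
G(10) = mex{1,1} = 0
G(11) = mex{0,0} = 1
G(12) = mex{1,1} = 0
G(13) = mex{0,0} = 1
G(14) = mex{1,1} = 0
G(15) = mex{0,0} = 1
G(16) = mex{1,1} = 0
G(17) = mex{0,0} = 1
G(18) = mex{1,1} = 0
G(19) = mex{0,0} = 1
G(20) = mex{1,1} = 0
G(21) = mex{0,0} = 1
G(22) = mex{1,1} = 0
G(23) = mex{0,0} = 1
G(24) = mex{1,1} = 0
G(25) = mex{0,0} = 1
G(26) = mex{1,1} = 0
G_A(26) = 0.
Stack B, S = {1, 3, 4, 8}:
n :  0  1  2  3  4  5  6  7  8  9 10 11 12 13 14 15 16 17
G :  0  1  0  1  2  3  2  0  1  0  1  2  3  2  0  1  0  1
G_B(17) = 1.
Stack C, S = {4, 5, 6}:
G(0) = 0
G(1) = mex{} = 0
G(2) = mex{} = 0
G(3) = mex{} = 0
G(4) = mex{0} = 1
G(5) = mex{0,0} = 1
G(6) = mex{0,0,0} = 1
G(7) = mex{0,0,0} = 1
G(8) = mex{1,0,0} = 2
G(9) = mex{1,1,0} = 2
G(10) = mex{1,1,1} = 0
G(11) = mex{1,1,1} = 0
G(12) = mex{2,1,1} = 0
G(13) = mex{2,2,1} = 0
G(14) = mex{0,2,2} = 1
G(15) = mex{0,0,2} = 1
G(16) = mex{0,0,0} = 1
G(17) = mex{0,0,0} = 1
G(18) = mex{1,0,0} = 2
G(19) = mex{1,1,0} = 2
G(20) = mex{1,1,1} = 0
G(21) = mex{1,1,1} = 0
G(22) = mex{2,1,1} = 0
G_C(22) = 0.
Combined Grundy value = 0 ⊕ 1 ⊕ 0 = 1.
A winning move leaves total XOR = 0, i.e. changes one component's Grundy value g to g ⊕ X where X is the current total.
Stack A: need g' = 0⊕1 = 1. Options: 26−1→G=1, 26−5→G=1. Hits: 2.
Stack B: need g' = 1⊕1 = 0. Options: 17−1→G=0, 17−3→G=0, 17−4→G=2, 17−8→G=0. Hits: 3.
Stack C: need g' = 0⊕1 = 1. Options: 22−4→G=2, 22−5→G=1, 22−6→G=1. Hits: 2.

7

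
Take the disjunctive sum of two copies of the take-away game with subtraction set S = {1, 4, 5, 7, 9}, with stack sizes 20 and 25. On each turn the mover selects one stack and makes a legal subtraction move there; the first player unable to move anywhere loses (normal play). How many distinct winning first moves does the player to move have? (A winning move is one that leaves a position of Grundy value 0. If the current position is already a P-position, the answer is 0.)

3

All stacks use S = {1, 4, 5, 7, 9}:
G(0) = 0
G(1) = mex{0} = 1
G(2) = mex{1} = 0
G(3) = mex{0} = 1
G(4) = mex{1,0} = 2
G(5) = mex{2,1,0} = 3
G(6) = mex{3,0,1} = 2
G(7) = mex{2,1,0,0} = 3
G(8) = mex{3,2,1,1} = 0
G(9) = mex{0,3,2,0,0} = 1
G(10) = mex{1,2,3,1,1} = 0
G(11) = mex{0,3,2,2,0} = 1
G(12) = mex{1,0,3,3,1} = 2
G(13) = mex{2,1,0,2,2} = 3
G(14) = mex{3,0,1,3,3} = 2
G(15) = mex{2,1,0,0,2} = 3
G(16) = mex{3,2,1,1,3} = 0
G(17) = mex{0,3,2,0,0} = 1
G(18) = mex{1,2,3,1,1} = 0
G(19) = mex{0,3,2,2,0} = 1
G(20) = mex{1,0,3,3,1} = 2
G(21) = mex{2,1,0,2,2} = 3
G(22) = mex{3,0,1,3,3} = 2
G(23) = mex{2,1,0,0,2} = 3
G(24) = mex{3,2,1,1,3} = 0
G(25) = mex{0,3,2,0,0} = 1
Stack A: G(20) = 2.
Stack B: G(25) = 1.
Combined Grundy value = 2 ⊕ 1 = 3.
A winning move leaves total XOR = 0, i.e. changes one component's Grundy value g to g ⊕ X where X is the current total.
Stack A: need g' = 2⊕3 = 1. Options: 20−1→G=1, 20−4→G=0, 20−5→G=3, 20−7→G=3, 20−9→G=1. Hits: 2.
Stack B: need g' = 1⊕3 = 2. Options: 25−1→G=0, 25−4→G=3, 25−5→G=2, 25−7→G=0, 25−9→G=0. Hits: 1.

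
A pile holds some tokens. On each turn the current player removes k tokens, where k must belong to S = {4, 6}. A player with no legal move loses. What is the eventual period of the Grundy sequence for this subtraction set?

n :  0  1  2  3  4  5  6  7  8  9 10 11 12 13 14 15 16 17 18 19 20 21
G :  0  0  0  0  1  1  1  1  2  2  0  0  0  0  1  1  1  1  2  2  0  0
G(n+10) = G(n) holds for n = 0,…,5 (a full window of length max(S) = 6), so the sequence is purely periodic with period 10.

10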